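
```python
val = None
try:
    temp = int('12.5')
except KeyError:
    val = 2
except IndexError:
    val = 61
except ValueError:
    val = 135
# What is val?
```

Step-by-step execution trace:
1. `temp = int('12.5')` raises ValueError.
2. `except KeyError` does not match ValueError; skipped.
3. `except IndexError` does not match ValueError; skipped.
4. `except ValueError` matches → val = 135.
Result: 135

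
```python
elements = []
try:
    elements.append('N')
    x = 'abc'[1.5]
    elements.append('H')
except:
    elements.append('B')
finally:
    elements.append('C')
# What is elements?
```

Step-by-step execution trace:
1. try: `elements.append('N')` → elements = ['N'].
2. `x = 'abc'[1.5]` raises TypeError; `elements.append('H')` is not reached.
3. bare `except` matches → `elements.append('B')` → elements = ['N', 'B'].
4. finally always runs: `elements.append('C')` → elements = ['N', 'B', 'C'].
Result: ['N', 'B', 'C']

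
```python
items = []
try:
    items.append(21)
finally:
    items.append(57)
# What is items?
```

Step-by-step execution trace:
1. try: `items.append(21)` → items = [21].
2. The try body completes without raising.
3. finally always runs: `items.append(57)` → items = [21, 57].
Result: [21, 57]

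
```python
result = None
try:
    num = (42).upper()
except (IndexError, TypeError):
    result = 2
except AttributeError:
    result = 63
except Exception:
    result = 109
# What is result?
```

Step-by-step execution trace:
1. `num = (42).upper()` raises AttributeError.
2. `except (IndexError, TypeError)` does not match AttributeError; skipped.
3. `except AttributeError` matches (exact type match) → result = 63.
4. `except Exception` is not reached.
Result: 63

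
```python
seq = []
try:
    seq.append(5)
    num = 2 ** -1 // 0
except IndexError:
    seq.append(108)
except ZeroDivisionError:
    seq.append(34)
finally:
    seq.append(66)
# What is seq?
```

Step-by-step execution trace:
1. try: `seq.append(5)` → seq = [5].
2. `num = 2 ** -1 // 0` raises ZeroDivisionError.
3. `except IndexError` does not match ZeroDivisionError; skipped.
4. `except ZeroDivisionError` matches → `seq.append(34)` → seq = [5, 34].
5. finally always runs: `seq.append(66)` → seq = [5, 34, 66].
Result: [5, 34, 66]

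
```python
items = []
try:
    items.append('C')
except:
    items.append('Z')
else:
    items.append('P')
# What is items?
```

Step-by-step execution trace:
1. try: `items.append('C')` → items = ['C']. No exception raised.
2. `except` is skipped.
3. `else` runs (try completed without exception): `items.append('P')` → items = ['C', 'P'].
Result: ['C', 'P']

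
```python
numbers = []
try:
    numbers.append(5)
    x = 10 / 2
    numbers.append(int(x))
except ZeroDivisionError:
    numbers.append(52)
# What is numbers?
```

Step-by-step execution trace:
1. try: `numbers.append(5)` → numbers = [5].
2. `x = 10 / 2` → x = 5.0. No exception raised.
3. `numbers.append(int(x))` → numbers = [5, 5].
4. `except ZeroDivisionError` is skipped (no exception was raised).
Result: [5, 5]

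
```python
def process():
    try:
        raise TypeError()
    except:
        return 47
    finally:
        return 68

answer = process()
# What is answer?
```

Step-by-step execution trace:
1. `process()` enters try: `raise TypeError()` raises TypeError.
2. bare `except` matches → `return 47` sets pending return value 47.
3. Before returning, `finally: return 68` runs and overrides the pending return.
4. process() returns 68 → answer = 68.
Result: 68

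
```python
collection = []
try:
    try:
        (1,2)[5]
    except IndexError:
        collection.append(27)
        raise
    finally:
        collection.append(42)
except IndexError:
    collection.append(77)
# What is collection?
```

Step-by-step execution trace:
1. Inner try: `(1,2)[5]` raises IndexError.
2. Inner `except IndexError` matches → `collection.append(27)` → collection = [27].
3. bare `raise` re-raises IndexError.
4. Inner `finally` runs during unwinding: `collection.append(42)` → collection = [27, 42].
5. Outer `except IndexError` matches → `collection.append(77)` → collection = [27, 42, 77].
Result: [27, 42, 77]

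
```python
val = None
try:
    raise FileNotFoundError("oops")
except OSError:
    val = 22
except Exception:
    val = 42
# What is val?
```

Step-by-step execution trace:
1. `raise FileNotFoundError(...)` raises FileNotFoundError.
2. `except OSError` matches (FileNotFoundError is a subclass of OSError) → val = 22.
3. `except Exception` is not reached.
Result: 22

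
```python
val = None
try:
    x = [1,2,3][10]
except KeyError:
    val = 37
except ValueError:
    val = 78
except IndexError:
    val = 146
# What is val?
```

Step-by-step execution trace:
1. `x = [1,2,3][10]` raises IndexError.
2. `except KeyError` does not match IndexError; skipped.
3. `except ValueError` does not match IndexError; skipped.
4. `except IndexError` matches → val = 146.
Result: 146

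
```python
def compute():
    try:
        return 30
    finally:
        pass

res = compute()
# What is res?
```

Step-by-step execution trace:
1. `compute()` enters try: `return 30` sets pending return value 30.
2. Before returning, `finally: pass` runs (no effect).
3. compute() returns 30 → res = 30.
Result: 30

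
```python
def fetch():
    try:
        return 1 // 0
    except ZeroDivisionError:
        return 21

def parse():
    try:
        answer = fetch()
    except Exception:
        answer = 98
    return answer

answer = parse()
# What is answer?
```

Step-by-step execution trace:
1. `parse()` calls `fetch()`.
2. In fetch: `1 // 0` raises ZeroDivisionError; `except ZeroDivisionError` catches it → returns 21.
3. In parse: `answer = fetch()` → answer = 21. No exception reaches parse.
4. `except Exception` is skipped; parse returns 21.
5. answer = 21.
Result: 21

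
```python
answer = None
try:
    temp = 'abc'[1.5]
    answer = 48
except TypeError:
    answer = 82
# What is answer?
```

Step-by-step execution trace:
1. `temp = 'abc'[1.5]` raises TypeError.
2. `answer = 48` is not reached.
3. `except TypeError` matches → answer = 82.
Result: 82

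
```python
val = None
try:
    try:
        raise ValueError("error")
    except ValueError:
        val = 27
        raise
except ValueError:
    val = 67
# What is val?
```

Step-by-step execution trace:
1. Inner try: `raise ValueError("error")` raises ValueError.
2. Inner `except ValueError` matches → val = 27.
3. bare `raise` re-raises the same ValueError.
4. Outer `except ValueError` matches → val = 67.
Result: 67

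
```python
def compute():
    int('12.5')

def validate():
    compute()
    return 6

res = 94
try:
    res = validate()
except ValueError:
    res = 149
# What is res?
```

Step-by-step execution trace:
1. res starts at 94.
2. try: `validate()` calls `compute()`.
3. `compute()` evaluates `int('12.5')`, which raises ValueError; it propagates through validate (uncaught).
4. `return 6` in validate is not reached; the assignment to res does not complete.
5. `except ValueError` matches → res = 149.
Result: 149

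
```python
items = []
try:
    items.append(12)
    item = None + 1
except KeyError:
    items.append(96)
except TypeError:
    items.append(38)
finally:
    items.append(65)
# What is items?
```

Step-by-step execution trace:
1. try: `items.append(12)` → items = [12].
2. `item = None + 1` raises TypeError.
3. `except KeyError` does not match TypeError; skipped.
4. `except TypeError` matches → `items.append(38)` → items = [12, 38].
5. finally always runs: `items.append(65)` → items = [12, 38, 65].
Result: [12, 38, 65]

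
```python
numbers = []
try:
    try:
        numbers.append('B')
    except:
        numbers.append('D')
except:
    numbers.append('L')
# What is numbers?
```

Step-by-step execution trace:
1. Inner try: `numbers.append('B')` → numbers = ['B']. No exception raised.
2. Inner `except` is skipped.
3. Inner try completes normally; outer `except` is skipped.
Result: ['B']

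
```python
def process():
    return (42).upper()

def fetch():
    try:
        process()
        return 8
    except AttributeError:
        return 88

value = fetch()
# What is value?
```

Step-by-step execution trace:
1. `fetch()` calls `process()`.
2. `process()` evaluates `(42).upper()`, which raises AttributeError; it propagates to the caller.
3. `return 8` is not reached.
4. `except AttributeError` in fetch matches → returns 88.
5. value = 88.
Result: 88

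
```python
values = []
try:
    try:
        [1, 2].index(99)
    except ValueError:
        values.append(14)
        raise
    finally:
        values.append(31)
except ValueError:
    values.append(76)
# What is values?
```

Step-by-step execution trace:
1. Inner try: `[1, 2].index(99)` raises ValueError.
2. Inner `except ValueError` matches → `values.append(14)` → values = [14].
3. bare `raise` re-raises ValueError.
4. Inner `finally` runs during unwinding: `values.append(31)` → values = [14, 31].
5. Outer `except ValueError` matches → `values.append(76)` → values = [14, 31, 76].
Result: [14, 31, 76]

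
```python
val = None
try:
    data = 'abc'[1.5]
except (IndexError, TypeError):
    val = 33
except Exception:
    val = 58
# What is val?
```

Step-by-step execution trace:
1. `data = 'abc'[1.5]` raises TypeError.
2. `except (IndexError, TypeError)` matches (TypeError is in the tuple) → val = 33.
3. `except Exception` is not reached.
Result: 33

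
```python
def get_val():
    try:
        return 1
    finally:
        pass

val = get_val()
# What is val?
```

Step-by-step execution trace:
1. `get_val()` enters try: `return 1` sets pending return value 1.
2. Before returning, `finally: pass` runs (no effect).
3. get_val() returns 1 → val = 1.
Result: 1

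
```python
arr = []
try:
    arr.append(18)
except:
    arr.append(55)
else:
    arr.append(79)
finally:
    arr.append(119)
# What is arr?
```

Step-by-step execution trace:
1. try: `arr.append(18)` → arr = [18]. No exception raised.
2. `except` is skipped.
3. `else` runs: `arr.append(79)` → arr = [18, 79].
4. `finally` always runs: `arr.append(119)` → arr = [18, 79, 119].
Result: [18, 79, 119]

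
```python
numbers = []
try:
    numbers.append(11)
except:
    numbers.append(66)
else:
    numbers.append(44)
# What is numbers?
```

Step-by-step execution trace:
1. try: `numbers.append(11)` → numbers = [11]. No exception raised.
2. `except` is skipped.
3. `else` runs (try completed without exception): `numbers.append(44)` → numbers = [11, 44].
Result: [11, 44]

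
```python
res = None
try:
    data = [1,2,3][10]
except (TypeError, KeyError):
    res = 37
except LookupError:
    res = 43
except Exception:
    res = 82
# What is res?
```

Step-by-step execution trace:
1. `data = [1,2,3][10]` raises IndexError.
2. `except (TypeError, KeyError)` does not match IndexError; skipped.
3. `except LookupError` matches (IndexError is a subclass of LookupError) → res = 43.
4. `except Exception` is not reached.
Result: 43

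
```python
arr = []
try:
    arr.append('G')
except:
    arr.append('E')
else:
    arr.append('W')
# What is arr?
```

Step-by-step execution trace:
1. try: `arr.append('G')` → arr = ['G']. No exception raised.
2. `except` is skipped.
3. `else` runs (try completed without exception): `arr.append('W')` → arr = ['G', 'W'].
Result: ['G', 'W']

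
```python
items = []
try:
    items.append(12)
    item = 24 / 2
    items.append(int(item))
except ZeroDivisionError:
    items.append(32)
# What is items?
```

Step-by-step execution trace:
1. try: `items.append(12)` → items = [12].
2. `item = 24 / 2` → item = 12.0. No exception raised.
3. `items.append(int(item))` → items = [12, 12].
4. `except ZeroDivisionError` is skipped (no exception was raised).
Result: [12, 12]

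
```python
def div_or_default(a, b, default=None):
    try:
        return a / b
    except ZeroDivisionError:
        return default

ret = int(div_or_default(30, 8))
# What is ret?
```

Step-by-step execution trace:
1. `div_or_default(30, 8)` enters try: `return 30 / 8` → returns 3.75. No exception raised.
2. `except ZeroDivisionError` is skipped.
3. `int(3.75)` → 3 → ret = 3.
Result: 3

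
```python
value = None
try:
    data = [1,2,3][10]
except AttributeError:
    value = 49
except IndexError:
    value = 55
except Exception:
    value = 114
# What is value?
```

Step-by-step execution trace:
1. `data = [1,2,3][10]` raises IndexError.
2. `except AttributeError` does not match IndexError; skipped.
3. `except IndexError` matches → value = 55.
4. Remaining except clauses are skipped.
Result: 55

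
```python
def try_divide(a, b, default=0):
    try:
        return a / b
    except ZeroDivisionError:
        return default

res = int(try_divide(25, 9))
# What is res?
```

Step-by-step execution trace:
1. `try_divide(25, 9)` enters try: `return 25 / 9` → returns 2.7777777777777777. No exception raised.
2. `except ZeroDivisionError` is skipped.
3. `int(2.7777777777777777)` → 2 → res = 2.
Result: 2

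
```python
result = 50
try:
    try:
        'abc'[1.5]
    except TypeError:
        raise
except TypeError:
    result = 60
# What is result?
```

Step-by-step execution trace:
1. Inner try: `'abc'[1.5]` raises TypeError.
2. Inner `except TypeError` matches; bare `raise` re-raises the same TypeError.
3. Outer `except TypeError` matches → result = 60.
Result: 60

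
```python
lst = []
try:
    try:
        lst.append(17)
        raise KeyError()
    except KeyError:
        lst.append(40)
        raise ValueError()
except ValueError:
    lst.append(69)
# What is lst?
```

Step-by-step execution trace:
1. Inner try: `lst.append(17)` → lst = [17].
2. `raise KeyError()` raises KeyError.
3. Inner `except KeyError` matches → `lst.append(40)` → lst = [17, 40].
4. `raise ValueError()` raises ValueError; propagates to outer try.
5. Outer `except ValueError` matches → `lst.append(69)` → lst = [17, 40, 69].
Result: [17, 40, 69]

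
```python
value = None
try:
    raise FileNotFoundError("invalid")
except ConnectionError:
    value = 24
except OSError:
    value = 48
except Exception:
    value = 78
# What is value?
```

Step-by-step execution trace:
1. `raise FileNotFoundError(...)` raises FileNotFoundError.
2. `except ConnectionError` does not match (FileNotFoundError is not a subclass of ConnectionError); skipped.
3. `except OSError` matches (FileNotFoundError is a subclass of OSError) → value = 48.
4. `except Exception` is not reached.
Result: 48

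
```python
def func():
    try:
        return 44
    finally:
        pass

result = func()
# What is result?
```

Step-by-step execution trace:
1. `func()` enters try: `return 44` sets pending return value 44.
2. Before returning, `finally: pass` runs (no effect).
3. func() returns 44 → result = 44.
Result: 44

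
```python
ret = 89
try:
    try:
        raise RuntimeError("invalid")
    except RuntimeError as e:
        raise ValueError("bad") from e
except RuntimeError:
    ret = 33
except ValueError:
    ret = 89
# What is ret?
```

Step-by-step execution trace:
1. Inner try raises RuntimeError; inner `except RuntimeError as e` catches it.
2. `raise ValueError(...) from e` raises ValueError (RuntimeError is attached as __cause__, but only ValueError is active).
3. Outer `except RuntimeError` does not match ValueError; skipped.
4. Outer `except ValueError` matches → ret = 89.
Result: 89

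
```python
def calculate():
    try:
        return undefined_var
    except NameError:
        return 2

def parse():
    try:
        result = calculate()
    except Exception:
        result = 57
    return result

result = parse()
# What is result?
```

Step-by-step execution trace:
1. `parse()` calls `calculate()`.
2. In calculate: `undefined_var` raises NameError; `except NameError` catches it → returns 2.
3. In parse: `result = calculate()` → result = 2. No exception reaches parse.
4. `except Exception` is skipped; parse returns 2.
5. result = 2.
Result: 2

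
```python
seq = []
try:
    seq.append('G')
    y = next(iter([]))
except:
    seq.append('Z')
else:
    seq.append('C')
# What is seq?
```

Step-by-step execution trace:
1. try: `seq.append('G')` → seq = ['G'].
2. `y = next(iter([]))` raises StopIteration.
3. bare `except` matches → `seq.append('Z')` → seq = ['G', 'Z'].
4. `else` is skipped (an exception was raised).
Result: ['G', 'Z']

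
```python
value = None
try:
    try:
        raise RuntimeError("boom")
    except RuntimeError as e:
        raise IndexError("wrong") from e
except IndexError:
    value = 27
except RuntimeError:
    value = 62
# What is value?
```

Step-by-step execution trace:
1. Inner try raises RuntimeError; inner `except RuntimeError as e` catches it.
2. `raise IndexError(...) from e` raises IndexError (RuntimeError is attached as __cause__, but only IndexError is active).
3. Outer `except IndexError` matches → value = 27.
4. `except RuntimeError` is not reached.
Result: 27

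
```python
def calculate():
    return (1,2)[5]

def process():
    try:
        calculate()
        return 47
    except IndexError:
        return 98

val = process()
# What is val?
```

Step-by-step execution trace:
1. `process()` calls `calculate()`.
2. `calculate()` evaluates `(1,2)[5]`, which raises IndexError; it propagates to the caller.
3. `return 47` is not reached.
4. `except IndexError` in process matches → returns 98.
5. val = 98.
Result: 98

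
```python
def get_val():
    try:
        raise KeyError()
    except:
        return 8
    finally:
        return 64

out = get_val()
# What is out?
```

Step-by-step execution trace:
1. `get_val()` enters try: `raise KeyError()` raises KeyError.
2. bare `except` matches → `return 8` sets pending return value 8.
3. Before returning, `finally: return 64` runs and overrides the pending return.
4. get_val() returns 64 → out = 64.
Result: 64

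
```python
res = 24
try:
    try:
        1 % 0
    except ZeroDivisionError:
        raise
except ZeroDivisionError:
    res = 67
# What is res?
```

Step-by-step execution trace:
1. Inner try: `1 % 0` raises ZeroDivisionError.
2. Inner `except ZeroDivisionError` matches; bare `raise` re-raises the same ZeroDivisionError.
3. Outer `except ZeroDivisionError` matches → res = 67.
Result: 67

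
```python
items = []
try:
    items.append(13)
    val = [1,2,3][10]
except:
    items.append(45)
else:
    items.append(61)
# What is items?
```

Step-by-step execution trace:
1. try: `items.append(13)` → items = [13].
2. `val = [1,2,3][10]` raises IndexError.
3. bare `except` matches → `items.append(45)` → items = [13, 45].
4. `else` is skipped (an exception was raised).
Result: [13, 45]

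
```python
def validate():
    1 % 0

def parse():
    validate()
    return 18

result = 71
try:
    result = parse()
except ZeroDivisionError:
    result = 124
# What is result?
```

Step-by-step execution trace:
1. result starts at 71.
2. try: `parse()` calls `validate()`.
3. `validate()` evaluates `1 % 0`, which raises ZeroDivisionError; it propagates through parse (uncaught).
4. `return 18` in parse is not reached; the assignment to result does not complete.
5. `except ZeroDivisionError` matches → result = 124.
Result: 124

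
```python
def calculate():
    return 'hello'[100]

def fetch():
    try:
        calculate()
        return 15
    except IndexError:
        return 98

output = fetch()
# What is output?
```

Step-by-step execution trace:
1. `fetch()` calls `calculate()`.
2. `calculate()` evaluates `'hello'[100]`, which raises IndexError; it propagates to the caller.
3. `return 15` is not reached.
4. `except IndexError` in fetch matches → returns 98.
5. output = 98.
Result: 98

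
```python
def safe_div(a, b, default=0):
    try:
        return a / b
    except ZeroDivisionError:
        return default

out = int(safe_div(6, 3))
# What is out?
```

Step-by-step execution trace:
1. `safe_div(6, 3)` enters try: `return 6 / 3` → returns 2.0. No exception raised.
2. `except ZeroDivisionError` is skipped.
3. `int(2.0)` → 2 → out = 2.
Result: 2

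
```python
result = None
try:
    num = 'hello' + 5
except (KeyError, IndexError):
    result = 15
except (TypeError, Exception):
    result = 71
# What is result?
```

Step-by-step execution trace:
1. `num = 'hello' + 5` raises TypeError.
2. `except (KeyError, IndexError)` does not match TypeError; skipped.
3. `except (TypeError, Exception)` matches (TypeError is in the tuple) → result = 71.
Result: 71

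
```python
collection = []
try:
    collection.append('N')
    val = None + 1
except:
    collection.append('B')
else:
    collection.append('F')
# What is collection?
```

Step-by-step execution trace:
1. try: `collection.append('N')` → collection = ['N'].
2. `val = None + 1` raises TypeError.
3. bare `except` matches → `collection.append('B')` → collection = ['N', 'B'].
4. `else` is skipped (an exception was raised).
Result: ['N', 'B']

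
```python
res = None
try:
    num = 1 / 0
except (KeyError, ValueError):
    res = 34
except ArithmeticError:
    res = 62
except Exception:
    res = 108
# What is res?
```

Step-by-step execution trace:
1. `num = 1 / 0` raises ZeroDivisionError.
2. `except (KeyError, ValueError)` does not match ZeroDivisionError; skipped.
3. `except ArithmeticError` matches (ZeroDivisionError is a subclass of ArithmeticError) → res = 62.
4. `except Exception` is not reached.
Result: 62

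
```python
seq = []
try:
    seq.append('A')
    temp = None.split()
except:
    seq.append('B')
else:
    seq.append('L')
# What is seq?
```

Step-by-step execution trace:
1. try: `seq.append('A')` → seq = ['A'].
2. `temp = None.split()` raises AttributeError.
3. bare `except` matches → `seq.append('B')` → seq = ['A', 'B'].
4. `else` is skipped (an exception was raised).
Result: ['A', 'B']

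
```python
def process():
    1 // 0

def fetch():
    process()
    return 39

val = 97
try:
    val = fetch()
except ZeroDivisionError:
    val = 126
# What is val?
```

Step-by-step execution trace:
1. val starts at 97.
2. try: `fetch()` calls `process()`.
3. `process()` evaluates `1 // 0`, which raises ZeroDivisionError; it propagates through fetch (uncaught).
4. `return 39` in fetch is not reached; the assignment to val does not complete.
5. `except ZeroDivisionError` matches → val = 126.
Result: 126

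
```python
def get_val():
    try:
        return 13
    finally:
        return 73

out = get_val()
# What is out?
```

Step-by-step execution trace:
1. `get_val()` enters try: `return 13` sets pending return value 13.
2. Before returning, `finally: return 73` runs and overrides the pending return.
3. get_val() returns 73 → out = 73.
Result: 73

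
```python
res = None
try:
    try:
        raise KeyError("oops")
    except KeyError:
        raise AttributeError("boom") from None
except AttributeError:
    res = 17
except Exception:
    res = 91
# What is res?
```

Step-by-step execution trace:
1. Inner try raises KeyError; inner `except KeyError` catches it.
2. `raise AttributeError(...) from None` raises AttributeError (from None suppresses __context__, but the active exception is still AttributeError).
3. Outer `except AttributeError` matches → res = 17.
4. `except Exception` is not reached.
Result: 17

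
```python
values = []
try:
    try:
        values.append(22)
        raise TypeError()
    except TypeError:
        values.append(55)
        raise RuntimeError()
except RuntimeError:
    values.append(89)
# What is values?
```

Step-by-step execution trace:
1. Inner try: `values.append(22)` → values = [22].
2. `raise TypeError()` raises TypeError.
3. Inner `except TypeError` matches → `values.append(55)` → values = [22, 55].
4. `raise RuntimeError()` raises RuntimeError; propagates to outer try.
5. Outer `except RuntimeError` matches → `values.append(89)` → values = [22, 55, 89].
Result: [22, 55, 89]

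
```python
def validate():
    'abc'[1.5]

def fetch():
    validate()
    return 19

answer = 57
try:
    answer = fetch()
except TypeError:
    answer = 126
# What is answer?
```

Step-by-step execution trace:
1. answer starts at 57.
2. try: `fetch()` calls `validate()`.
3. `validate()` evaluates `'abc'[1.5]`, which raises TypeError; it propagates through fetch (uncaught).
4. `return 19` in fetch is not reached; the assignment to answer does not complete.
5. `except TypeError` matches → answer = 126.
Result: 126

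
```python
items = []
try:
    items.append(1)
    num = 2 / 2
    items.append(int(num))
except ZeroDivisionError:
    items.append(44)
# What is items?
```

Step-by-step execution trace:
1. try: `items.append(1)` → items = [1].
2. `num = 2 / 2` → num = 1.0. No exception raised.
3. `items.append(int(num))` → items = [1, 1].
4. `except ZeroDivisionError` is skipped (no exception was raised).
Result: [1, 1]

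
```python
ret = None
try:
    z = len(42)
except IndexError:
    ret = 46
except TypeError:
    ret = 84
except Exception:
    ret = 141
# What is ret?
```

Step-by-step execution trace:
1. `z = len(42)` raises TypeError.
2. `except IndexError` does not match TypeError; skipped.
3. `except TypeError` matches → ret = 84.
4. Remaining except clauses are skipped.
Result: 84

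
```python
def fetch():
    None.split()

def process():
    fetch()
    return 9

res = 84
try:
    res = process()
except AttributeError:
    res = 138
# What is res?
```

Step-by-step execution trace:
1. res starts at 84.
2. try: `process()` calls `fetch()`.
3. `fetch()` evaluates `None.split()`, which raises AttributeError; it propagates through process (uncaught).
4. `return 9` in process is not reached; the assignment to res does not complete.
5. `except AttributeError` matches → res = 138.
Result: 138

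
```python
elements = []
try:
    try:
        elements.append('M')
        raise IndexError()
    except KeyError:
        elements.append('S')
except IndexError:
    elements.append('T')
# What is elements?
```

Step-by-step execution trace:
1. Inner try: `elements.append('M')` → elements = ['M'].
2. `raise IndexError()` raises IndexError.
3. Inner `except KeyError` does not match IndexError; exception propagates to outer try.
4. Outer `except IndexError` matches → `elements.append('T')` → elements = ['M', 'T'].
Result: ['M', 'T']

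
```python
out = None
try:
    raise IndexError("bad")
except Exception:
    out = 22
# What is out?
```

Step-by-step execution trace:
1. `raise IndexError(...)` raises IndexError.
2. `except Exception` matches (IndexError is a subclass of Exception) → out = 22.
Result: 22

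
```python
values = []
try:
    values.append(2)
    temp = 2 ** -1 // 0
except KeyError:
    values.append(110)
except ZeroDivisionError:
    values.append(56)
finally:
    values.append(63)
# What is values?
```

Step-by-step execution trace:
1. try: `values.append(2)` → values = [2].
2. `temp = 2 ** -1 // 0` raises ZeroDivisionError.
3. `except KeyError` does not match ZeroDivisionError; skipped.
4. `except ZeroDivisionError` matches → `values.append(56)` → values = [2, 56].
5. finally always runs: `values.append(63)` → values = [2, 56, 63].
Result: [2, 56, 63]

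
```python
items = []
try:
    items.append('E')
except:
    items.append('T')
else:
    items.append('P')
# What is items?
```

Step-by-step execution trace:
1. try: `items.append('E')` → items = ['E']. No exception raised.
2. `except` is skipped.
3. `else` runs (try completed without exception): `items.append('P')` → items = ['E', 'P'].
Result: ['E', 'P']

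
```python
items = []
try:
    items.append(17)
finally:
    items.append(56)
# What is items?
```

Step-by-step execution trace:
1. try: `items.append(17)` → items = [17].
2. The try body completes without raising.
3. finally always runs: `items.append(56)` → items = [17, 56].
Result: [17, 56]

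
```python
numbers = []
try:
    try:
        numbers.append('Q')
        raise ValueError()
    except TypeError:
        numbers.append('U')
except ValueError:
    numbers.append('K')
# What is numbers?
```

Step-by-step execution trace:
1. Inner try: `numbers.append('Q')` → numbers = ['Q'].
2. `raise ValueError()` raises ValueError.
3. Inner `except TypeError` does not match ValueError; exception propagates to outer try.
4. Outer `except ValueError` matches → `numbers.append('K')` → numbers = ['Q', 'K'].
Result: ['Q', 'K']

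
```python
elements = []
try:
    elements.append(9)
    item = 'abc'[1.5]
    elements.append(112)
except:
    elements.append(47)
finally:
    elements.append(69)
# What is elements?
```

Step-by-step execution trace:
1. try: `elements.append(9)` → elements = [9].
2. `item = 'abc'[1.5]` raises TypeError; `elements.append(112)` is not reached.
3. bare `except` matches → `elements.append(47)` → elements = [9, 47].
4. finally always runs: `elements.append(69)` → elements = [9, 47, 69].
Result: [9, 47, 69]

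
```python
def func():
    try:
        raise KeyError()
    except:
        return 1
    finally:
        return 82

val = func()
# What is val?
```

Step-by-step execution trace:
1. `func()` enters try: `raise KeyError()` raises KeyError.
2. bare `except` matches → `return 1` sets pending return value 1.
3. Before returning, `finally: return 82` runs and overrides the pending return.
4. func() returns 82 → val = 82.
Result: 82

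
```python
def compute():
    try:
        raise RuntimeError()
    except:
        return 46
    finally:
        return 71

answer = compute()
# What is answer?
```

Step-by-step execution trace:
1. `compute()` enters try: `raise RuntimeError()` raises RuntimeError.
2. bare `except` matches → `return 46` sets pending return value 46.
3. Before returning, `finally: return 71` runs and overrides the pending return.
4. compute() returns 71 → answer = 71.
Result: 71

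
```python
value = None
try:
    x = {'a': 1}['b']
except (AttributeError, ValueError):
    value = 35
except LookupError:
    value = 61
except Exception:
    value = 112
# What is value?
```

Step-by-step execution trace:
1. `x = {'a': 1}['b']` raises KeyError.
2. `except (AttributeError, ValueError)` does not match KeyError; skipped.
3. `except LookupError` matches (KeyError is a subclass of LookupError) → value = 61.
4. `except Exception` is not reached.
Result: 61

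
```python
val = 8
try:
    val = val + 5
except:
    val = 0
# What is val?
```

Step-by-step execution trace:
1. val starts at 8.
2. try: `val = val + 5` → val = 13. No exception raised.
3. `except` is skipped.
Result: 13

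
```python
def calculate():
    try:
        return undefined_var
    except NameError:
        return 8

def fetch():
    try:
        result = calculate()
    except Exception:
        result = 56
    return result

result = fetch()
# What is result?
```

Step-by-step execution trace:
1. `fetch()` calls `calculate()`.
2. In calculate: `undefined_var` raises NameError; `except NameError` catches it → returns 8.
3. In fetch: `result = calculate()` → result = 8. No exception reaches fetch.
4. `except Exception` is skipped; fetch returns 8.
5. result = 8.
Result: 8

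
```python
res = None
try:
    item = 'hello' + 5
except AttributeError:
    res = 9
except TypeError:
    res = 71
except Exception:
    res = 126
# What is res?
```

Step-by-step execution trace:
1. `item = 'hello' + 5` raises TypeError.
2. `except AttributeError` does not match TypeError; skipped.
3. `except TypeError` matches → res = 71.
4. Remaining except clauses are skipped.
Result: 71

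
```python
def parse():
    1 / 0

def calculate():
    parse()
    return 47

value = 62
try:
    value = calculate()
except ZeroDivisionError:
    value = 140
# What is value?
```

Step-by-step execution trace:
1. value starts at 62.
2. try: `calculate()` calls `parse()`.
3. `parse()` evaluates `1 / 0`, which raises ZeroDivisionError; it propagates through calculate (uncaught).
4. `return 47` in calculate is not reached; the assignment to value does not complete.
5. `except ZeroDivisionError` matches → value = 140.
Result: 140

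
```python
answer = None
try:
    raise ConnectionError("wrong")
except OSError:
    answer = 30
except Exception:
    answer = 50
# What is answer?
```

Step-by-step execution trace:
1. `raise ConnectionError(...)` raises ConnectionError.
2. `except OSError` matches (ConnectionError is a subclass of OSError) → answer = 30.
3. `except Exception` is not reached.
Result: 30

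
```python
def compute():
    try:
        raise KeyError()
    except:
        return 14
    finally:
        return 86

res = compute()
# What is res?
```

Step-by-step execution trace:
1. `compute()` enters try: `raise KeyError()` raises KeyError.
2. bare `except` matches → `return 14` sets pending return value 14.
3. Before returning, `finally: return 86` runs and overrides the pending return.
4. compute() returns 86 → res = 86.
Result: 86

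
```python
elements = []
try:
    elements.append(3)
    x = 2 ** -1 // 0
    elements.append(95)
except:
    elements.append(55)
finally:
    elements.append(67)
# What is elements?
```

Step-by-step execution trace:
1. try: `elements.append(3)` → elements = [3].
2. `x = 2 ** -1 // 0` raises ZeroDivisionError; `elements.append(95)` is not reached.
3. bare `except` matches → `elements.append(55)` → elements = [3, 55].
4. finally always runs: `elements.append(67)` → elements = [3, 55, 67].
Result: [3, 55, 67]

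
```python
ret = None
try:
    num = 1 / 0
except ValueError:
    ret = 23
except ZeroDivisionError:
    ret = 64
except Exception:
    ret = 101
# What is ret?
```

Step-by-step execution trace:
1. `num = 1 / 0` raises ZeroDivisionError.
2. `except ValueError` does not match ZeroDivisionError; skipped.
3. `except ZeroDivisionError` matches → ret = 64.
4. Remaining except clauses are skipped.
Result: 64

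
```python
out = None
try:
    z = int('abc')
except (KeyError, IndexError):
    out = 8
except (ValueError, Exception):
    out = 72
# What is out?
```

Step-by-step execution trace:
1. `z = int('abc')` raises ValueError.
2. `except (KeyError, IndexError)` does not match ValueError; skipped.
3. `except (ValueError, Exception)` matches (ValueError is in the tuple) → out = 72.
Result: 72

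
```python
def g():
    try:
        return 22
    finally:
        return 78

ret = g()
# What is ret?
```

Step-by-step execution trace:
1. `g()` enters try: `return 22` sets pending return value 22.
2. Before returning, `finally: return 78` runs and overrides the pending return.
3. g() returns 78 → ret = 78.
Result: 78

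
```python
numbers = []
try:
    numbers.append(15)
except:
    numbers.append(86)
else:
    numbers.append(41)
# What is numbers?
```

Step-by-step execution trace:
1. try: `numbers.append(15)` → numbers = [15]. No exception raised.
2. `except` is skipped.
3. `else` runs (try completed without exception): `numbers.append(41)` → numbers = [15, 41].
Result: [15, 41]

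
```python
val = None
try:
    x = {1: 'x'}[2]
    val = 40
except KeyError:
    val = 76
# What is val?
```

Step-by-step execution trace:
1. `x = {1: 'x'}[2]` raises KeyError.
2. `val = 40` is not reached.
3. `except KeyError` matches → val = 76.
Result: 76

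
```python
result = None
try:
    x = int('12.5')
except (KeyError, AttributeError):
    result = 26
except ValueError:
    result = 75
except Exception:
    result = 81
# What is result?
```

Step-by-step execution trace:
1. `x = int('12.5')` raises ValueError.
2. `except (KeyError, AttributeError)` does not match ValueError; skipped.
3. `except ValueError` matches (exact type match) → result = 75.
4. `except Exception` is not reached.
Result: 75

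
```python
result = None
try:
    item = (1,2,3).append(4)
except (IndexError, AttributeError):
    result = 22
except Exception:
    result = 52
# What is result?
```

Step-by-step execution trace:
1. `item = (1,2,3).append(4)` raises AttributeError.
2. `except (IndexError, AttributeError)` matches (AttributeError is in the tuple) → result = 22.
3. `except Exception` is not reached.
Result: 22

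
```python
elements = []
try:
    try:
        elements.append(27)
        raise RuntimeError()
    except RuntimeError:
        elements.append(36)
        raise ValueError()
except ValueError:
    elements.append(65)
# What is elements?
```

Step-by-step execution trace:
1. Inner try: `elements.append(27)` → elements = [27].
2. `raise RuntimeError()` raises RuntimeError.
3. Inner `except RuntimeError` matches → `elements.append(36)` → elements = [27, 36].
4. `raise ValueError()` raises ValueError; propagates to outer try.
5. Outer `except ValueError` matches → `elements.append(65)` → elements = [27, 36, 65].
Result: [27, 36, 65]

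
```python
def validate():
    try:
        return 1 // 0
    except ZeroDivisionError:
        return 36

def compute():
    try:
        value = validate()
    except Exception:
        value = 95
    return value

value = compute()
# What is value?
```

Step-by-step execution trace:
1. `compute()` calls `validate()`.
2. In validate: `1 // 0` raises ZeroDivisionError; `except ZeroDivisionError` catches it → returns 36.
3. In compute: `value = validate()` → value = 36. No exception reaches compute.
4. `except Exception` is skipped; compute returns 36.
5. value = 36.
Result: 36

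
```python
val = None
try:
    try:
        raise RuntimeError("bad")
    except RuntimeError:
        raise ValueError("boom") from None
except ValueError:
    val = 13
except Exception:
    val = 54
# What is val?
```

Step-by-step execution trace:
1. Inner try raises RuntimeError; inner `except RuntimeError` catches it.
2. `raise ValueError(...) from None` raises ValueError (from None suppresses __context__, but the active exception is still ValueError).
3. Outer `except ValueError` matches → val = 13.
4. `except Exception` is not reached.
Result: 13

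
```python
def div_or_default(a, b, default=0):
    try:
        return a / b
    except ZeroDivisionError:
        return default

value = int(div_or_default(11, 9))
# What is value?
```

Step-by-step execution trace:
1. `div_or_default(11, 9)` enters try: `return 11 / 9` → returns 1.2222222222222223. No exception raised.
2. `except ZeroDivisionError` is skipped.
3. `int(1.2222222222222223)` → 1 → value = 1.
Result: 1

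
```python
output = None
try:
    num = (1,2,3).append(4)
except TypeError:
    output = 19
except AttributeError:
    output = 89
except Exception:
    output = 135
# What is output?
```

Step-by-step execution trace:
1. `num = (1,2,3).append(4)` raises AttributeError.
2. `except TypeError` does not match AttributeError; skipped.
3. `except AttributeError` matches → output = 89.
4. Remaining except clauses are skipped.
Result: 89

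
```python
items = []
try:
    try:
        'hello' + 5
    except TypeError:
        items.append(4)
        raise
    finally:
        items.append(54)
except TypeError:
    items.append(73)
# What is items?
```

Step-by-step execution trace:
1. Inner try: `'hello' + 5` raises TypeError.
2. Inner `except TypeError` matches → `items.append(4)` → items = [4].
3. bare `raise` re-raises TypeError.
4. Inner `finally` runs during unwinding: `items.append(54)` → items = [4, 54].
5. Outer `except TypeError` matches → `items.append(73)` → items = [4, 54, 73].
Result: [4, 54, 73]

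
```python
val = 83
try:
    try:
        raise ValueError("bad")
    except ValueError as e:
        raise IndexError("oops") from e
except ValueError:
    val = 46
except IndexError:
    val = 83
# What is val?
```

Step-by-step execution trace:
1. Inner try raises ValueError; inner `except ValueError as e` catches it.
2. `raise IndexError(...) from e` raises IndexError (ValueError is attached as __cause__, but only IndexError is active).
3. Outer `except ValueError` does not match IndexError; skipped.
4. Outer `except IndexError` matches → val = 83.
Result: 83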